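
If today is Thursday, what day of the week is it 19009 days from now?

Monday

Dividing 19009 by 7 gives quotient 2715 and remainder 4.
Thursday + 4 days → Monday.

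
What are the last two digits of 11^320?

Square-and-reduce mod 100: 11^1≡11, 11^2≡21, 11^4≡41, 11^8≡81, 11^16≡61, 11^32≡21, 11^64≡41, 11^128≡81, 11^256≡61.
320 = 64 + 256, so 11^320 ≡ 41·61 ≡ 1 (mod 100).

01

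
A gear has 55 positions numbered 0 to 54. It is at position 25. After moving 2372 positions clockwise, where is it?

2372 = 43·55 + 7, so 2372 mod 55 = 7.
(25 + 7) mod 55 = 32.

32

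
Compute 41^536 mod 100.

By repeated squaring mod 100: 41^1≡41, 41^2≡81, 41^4≡61, 41^8≡21, 41^16≡41, 41^32≡81, 41^64≡61, 41^128≡21, 41^256≡41, 41^512≡81.
Since 536 = 8 + 16 + 512 in binary, 41^536 ≡ 21·41·81 ≡ 41 (mod 100).

41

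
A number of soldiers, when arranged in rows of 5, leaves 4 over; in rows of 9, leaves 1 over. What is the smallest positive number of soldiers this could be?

19

x ≡ 4 (mod 5) gives x ∈ {4, 9, 14, 19}.
The first of these with x mod 9 = 1 is 19.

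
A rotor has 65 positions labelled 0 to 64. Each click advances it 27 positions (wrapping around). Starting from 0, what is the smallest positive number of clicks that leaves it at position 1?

65 = 2·27 + 11
27 = 2·11 + 5
11 = 2·5 + 1
5 = 5·1 + 0
Back-substituting gives 27·53 ≡ 1 (mod 65).

53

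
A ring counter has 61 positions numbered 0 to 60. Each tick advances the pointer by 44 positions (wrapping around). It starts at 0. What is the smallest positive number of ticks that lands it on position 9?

21

44⁻¹ ≡ 43 (mod 61) because 44·43 = 1892 = 31·61 + 1.
So x ≡ 43·9 = 387 ≡ 21 (mod 61).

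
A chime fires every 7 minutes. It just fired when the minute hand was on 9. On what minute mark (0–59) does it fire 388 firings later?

25

388·7 = 2716.
2716 = 45·60 + 16, so 2716 mod 60 = 16.
(9 + 16) mod 60 = 25.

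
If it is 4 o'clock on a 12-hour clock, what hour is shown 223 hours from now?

Dividing 223 by 12 gives quotient 18 and remainder 7.
4 + 7 → 11 on a 12-hour dial.

11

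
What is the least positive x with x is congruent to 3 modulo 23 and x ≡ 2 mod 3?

Since 3·8 ≡ 1 (mod 23), take x = 2 + 3·((3−2)·8 mod 23) = 2 + 3·8 = 26.
Check: 26 mod 23 = 3, 26 mod 3 = 2.

26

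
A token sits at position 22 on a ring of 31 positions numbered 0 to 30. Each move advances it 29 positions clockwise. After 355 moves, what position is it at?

355·29 = 10295.
Dividing 10295 by 31 gives quotient 332 and remainder 3.
(22 + 3) mod 31 = 25.

25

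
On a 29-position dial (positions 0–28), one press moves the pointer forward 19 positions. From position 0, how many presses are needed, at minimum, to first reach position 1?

29 = 1·19 + 10
19 = 1·10 + 9
10 = 1·9 + 1
9 = 9·1 + 0
Back-substituting gives 19·26 ≡ 1 (mod 29).

26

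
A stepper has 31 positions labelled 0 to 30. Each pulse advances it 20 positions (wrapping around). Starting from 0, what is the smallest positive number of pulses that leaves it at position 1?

14

31 = 1·20 + 11
20 = 1·11 + 9
11 = 1·9 + 2
9 = 4·2 + 1
2 = 2·1 + 0
Back-substituting gives 20·14 ≡ 1 (mod 31).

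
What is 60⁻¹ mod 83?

18

83 = 1·60 + 23
60 = 2·23 + 14
23 = 1·14 + 9
14 = 1·9 + 5
9 = 1·5 + 4
5 = 1·4 + 1
4 = 4·1 + 0
Back-substituting gives 60·18 ≡ 1 (mod 83).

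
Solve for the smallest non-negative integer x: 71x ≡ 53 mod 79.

23

71⁻¹ ≡ 69 (mod 79) because 71·69 = 4899 = 62·79 + 1.
So x ≡ 69·53 = 3657 ≡ 23 (mod 79).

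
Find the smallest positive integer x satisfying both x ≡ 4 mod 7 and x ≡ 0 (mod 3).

18

Since 3·5 ≡ 1 (mod 7), take x = 0 + 3·((4−0)·5 mod 7) = 0 + 3·6 = 18.
Check: 18 mod 7 = 4, 18 mod 3 = 0.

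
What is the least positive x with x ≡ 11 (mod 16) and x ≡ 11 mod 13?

Since 13·5 ≡ 1 (mod 16), take x = 11 + 13·((11−11)·5 mod 16) = 11 + 13·0 = 11.
Check: 11 mod 16 = 11, 11 mod 13 = 11.

11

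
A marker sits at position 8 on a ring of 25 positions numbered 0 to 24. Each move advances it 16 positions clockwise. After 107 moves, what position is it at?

107·16 = 1712.
1712 mod 25 = 12 (since 68·25 = 1700).
(8 + 12) mod 25 = 20.

20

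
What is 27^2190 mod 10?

Last digits of 7^n: 7, 9, 3, 1 (period 4).
2190 leaves remainder 2 on division by 4, so 27^2190 ends in 9.

9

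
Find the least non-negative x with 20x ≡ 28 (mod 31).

The inverse of 20 mod 31 is 14 (since 20·14 = 280 ≡ 1).
Multiplying both sides by 14: x ≡ 14·28 = 392 ≡ 20 (mod 31).
Check: 20·20 = 400 = 12·31 + 28.

20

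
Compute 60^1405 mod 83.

Square-and-reduce mod 83: 60^1≡60, 60^2≡31, 60^4≡48, 60^8≡63, 60^16≡68, 60^32≡59, 60^64≡78, 60^128≡25, 60^256≡44, 60^512≡27, 60^1024≡65.
Since 1405 = 1 + 4 + 8 + 16 + 32 + 64 + 256 + 1024 in binary, 60^1405 ≡ 60·48·63·68·59·78·44·65 ≡ 67 (mod 83).

67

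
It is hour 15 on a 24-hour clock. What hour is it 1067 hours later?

1067 − 44·24 = 11, so 1067 ≡ 11 (mod 24).
(15 + 11) mod 24 = 2.

2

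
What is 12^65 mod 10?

2

The units digit of 12^n cycles with period 4: 2, 4, 8, 6, …
65 leaves remainder 1 on division by 4, so 12^65 ends in 2.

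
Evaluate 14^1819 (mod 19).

Successive squares of 14 mod 19: 14^1≡14, 14^2≡6, 14^4≡17, 14^8≡4, 14^16≡16, 14^32≡9, 14^64≡5, 14^128≡6, 14^256≡17, 14^512≡4, 14^1024≡16.
1819 = 1 + 2 + 8 + 16 + 256 + 512 + 1024, so 14^1819 ≡ 14·6·4·16·17·4·16 ≡ 14 (mod 19).

14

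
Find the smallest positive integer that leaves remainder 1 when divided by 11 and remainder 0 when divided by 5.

x ≡ 0 (mod 5) gives x ∈ {0, 5, 10, 15, 20, 25, 30, 35, …}.
The first of these with x mod 11 = 1 is 45.

45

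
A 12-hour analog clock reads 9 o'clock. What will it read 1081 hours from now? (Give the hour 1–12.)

1081 mod 12 = 1 (since 90·12 = 1080).
9 + 1 → 10 on a 12-hour dial.

10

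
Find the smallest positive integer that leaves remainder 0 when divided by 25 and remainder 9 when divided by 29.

125

Since 29·19 ≡ 1 (mod 25), take x = 9 + 29·((0−9)·19 mod 25) = 9 + 29·4 = 125.
Check: 125 mod 25 = 0, 125 mod 29 = 9.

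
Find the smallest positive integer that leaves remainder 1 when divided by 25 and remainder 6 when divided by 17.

Since 17·3 ≡ 1 (mod 25), take x = 6 + 17·((1−6)·3 mod 25) = 6 + 17·10 = 176.
Check: 176 mod 25 = 1, 176 mod 17 = 6.

176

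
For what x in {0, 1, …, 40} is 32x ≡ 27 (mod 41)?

32⁻¹ ≡ 9 (mod 41) because 32·9 = 288 = 7·41 + 1.
Multiplying both sides by 9: x ≡ 9·27 = 243 ≡ 38 (mod 41).

38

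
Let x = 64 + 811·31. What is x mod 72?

811·31 = 25141.
25141 = 349·72 + 13, so 25141 mod 72 = 13.
(64 + 13) mod 72 = 5.

5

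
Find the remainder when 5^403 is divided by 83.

Square-and-reduce mod 83: 5^1≡5, 5^2≡25, 5^4≡44, 5^8≡27, 5^16≡65, 5^32≡75, 5^64≡64, 5^128≡29, 5^256≡11.
Since 403 = 1 + 2 + 16 + 128 + 256 in binary, 5^403 ≡ 5·25·65·29·11 ≡ 34 (mod 83).

34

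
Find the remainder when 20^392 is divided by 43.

Successive squares of 20 mod 43: 20^1≡20, 20^2≡13, 20^4≡40, 20^8≡9, 20^16≡38, 20^32≡25, 20^64≡23, 20^128≡13, 20^256≡40.
Since 392 = 8 + 128 + 256 in binary, 20^392 ≡ 9·13·40 ≡ 36 (mod 43).

36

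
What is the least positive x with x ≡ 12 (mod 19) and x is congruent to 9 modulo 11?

31

x ≡ 9 (mod 11) gives x ∈ {9, 20, 31}.
The first of these with x mod 19 = 12 is 31.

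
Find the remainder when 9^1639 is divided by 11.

Square-and-reduce mod 11: 9^1≡9, 9^2≡4, 9^4≡5, 9^8≡3, 9^16≡9, 9^32≡4, 9^64≡5, 9^128≡3, 9^256≡9, 9^512≡4, 9^1024≡5.
Since 1639 = 1 + 2 + 4 + 32 + 64 + 512 + 1024 in binary, 9^1639 ≡ 9·4·5·4·5·4·5 ≡ 5 (mod 11).

5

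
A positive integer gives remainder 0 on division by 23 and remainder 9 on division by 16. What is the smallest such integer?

x ≡ 9 (mod 16) gives x ∈ {9, 25, 41, 57, 73, 89, 105, 121, …}.
The first of these with x mod 23 = 0 is 345.

345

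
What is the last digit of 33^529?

Last digits of 3^n: 3, 9, 7, 1 (period 4).
529 mod 4 = 1, so the last digit matches 3^1 = 3.

3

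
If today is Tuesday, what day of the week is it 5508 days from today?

Monday

5508 − 786·7 = 6, so 5508 ≡ 6 (mod 7).
Tuesday + 6 days → Monday.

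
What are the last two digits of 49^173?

49

By repeated squaring mod 100: 49^1≡49, 49^2≡1, 49^4≡1, 49^8≡1, 49^16≡1, 49^32≡1, 49^64≡1, 49^128≡1.
173 = 1 + 4 + 8 + 32 + 128, so 49^173 ≡ 49·1·1·1·1 ≡ 49 (mod 100).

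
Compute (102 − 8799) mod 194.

8799 = 45·194 + 69, so 8799 mod 194 = 69.
(102 − 69) mod 194 = 33.

33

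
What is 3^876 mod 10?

1

The units digit of 3^n cycles with period 4: 3, 9, 7, 1, …
876 mod 4 = 0, so the last digit matches 3^4 = 1.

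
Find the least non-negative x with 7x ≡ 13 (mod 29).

6

The inverse of 7 mod 29 is 25 (since 7·25 = 175 ≡ 1).
Multiplying both sides by 25: x ≡ 25·13 = 325 ≡ 6 (mod 29).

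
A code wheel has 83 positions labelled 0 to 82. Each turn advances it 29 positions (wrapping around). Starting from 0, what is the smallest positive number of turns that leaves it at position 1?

63

29·63 = 1827 = 22·83 + 1, so 29⁻¹ ≡ 63 (mod 83).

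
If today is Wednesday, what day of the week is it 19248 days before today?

Friday

19248 − 2749·7 = 5, so 19248 ≡ 5 (mod 7).
Wednesday − 5 days → Friday.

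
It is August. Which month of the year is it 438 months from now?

February

Dividing 438 by 12 gives quotient 36 and remainder 6.
August + 6 months → February.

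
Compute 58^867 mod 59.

58

By repeated squaring mod 59: 58^1≡58, 58^2≡1, 58^4≡1, 58^8≡1, 58^16≡1, 58^32≡1, 58^64≡1, 58^128≡1, 58^256≡1, 58^512≡1.
867 = 1 + 2 + 32 + 64 + 256 + 512, so 58^867 ≡ 58·1·1·1·1·1 ≡ 58 (mod 59).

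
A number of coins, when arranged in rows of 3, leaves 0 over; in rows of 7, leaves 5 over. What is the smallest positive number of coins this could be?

12

Since 7·1 ≡ 1 (mod 3), take x = 5 + 7·((0−5)·1 mod 3) = 5 + 7·1 = 12.
Check: 12 mod 3 = 0, 12 mod 7 = 5.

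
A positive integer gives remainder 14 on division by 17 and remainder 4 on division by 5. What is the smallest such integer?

Since 5·7 ≡ 1 (mod 17), take x = 4 + 5·((14−4)·7 mod 17) = 4 + 5·2 = 14.
Check: 14 mod 17 = 14, 14 mod 5 = 4.

14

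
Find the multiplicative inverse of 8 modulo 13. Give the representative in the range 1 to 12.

5

8·5 = 40 = 3·13 + 1, so 8⁻¹ ≡ 5 (mod 13).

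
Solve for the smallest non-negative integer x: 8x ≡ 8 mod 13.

The inverse of 8 mod 13 is 5 (since 8·5 = 40 ≡ 1).
So x ≡ 5·8 = 40 ≡ 1 (mod 13).

1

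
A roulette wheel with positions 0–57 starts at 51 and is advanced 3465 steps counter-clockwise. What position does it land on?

8

3465 = 59·58 + 43, so 3465 mod 58 = 43.
(51 − 43) mod 58 = 8.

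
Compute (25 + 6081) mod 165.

1

6081 − 36·165 = 141, so 6081 ≡ 141 (mod 165).
(25 + 141) mod 165 = 1.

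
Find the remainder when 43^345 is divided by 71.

20

By repeated squaring mod 71: 43^1≡43, 43^2≡3, 43^4≡9, 43^8≡10, 43^16≡29, 43^32≡60, 43^64≡50, 43^128≡15, 43^256≡12.
Since 345 = 1 + 8 + 16 + 64 + 256 in binary, 43^345 ≡ 43·10·29·50·12 ≡ 20 (mod 71).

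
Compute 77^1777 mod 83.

31

Square-and-reduce mod 83: 77^1≡77, 77^2≡36, 77^4≡51, 77^8≡28, 77^16≡37, 77^32≡41, 77^64≡21, 77^128≡26, 77^256≡12, 77^512≡61, 77^1024≡69.
1777 = 1 + 16 + 32 + 64 + 128 + 512 + 1024, so 77^1777 ≡ 77·37·41·21·26·61·69 ≡ 31 (mod 83).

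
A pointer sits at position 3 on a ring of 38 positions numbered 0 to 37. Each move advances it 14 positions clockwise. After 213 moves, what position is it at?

21

213·14 = 2982.
2982 − 78·38 = 18, so 2982 ≡ 18 (mod 38).
(3 + 18) mod 38 = 21.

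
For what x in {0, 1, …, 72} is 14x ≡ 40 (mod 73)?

14⁻¹ ≡ 47 (mod 73) because 14·47 = 658 = 9·73 + 1.
So x ≡ 47·40 = 1880 ≡ 55 (mod 73).

55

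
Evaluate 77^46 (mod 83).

Square-and-reduce mod 83: 77^1≡77, 77^2≡36, 77^4≡51, 77^8≡28, 77^16≡37, 77^32≡41.
46 = 2 + 4 + 8 + 32, so 77^46 ≡ 36·51·28·41 ≡ 26 (mod 83).

26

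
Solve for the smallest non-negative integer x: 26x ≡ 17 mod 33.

26⁻¹ ≡ 14 (mod 33) because 26·14 = 364 = 11·33 + 1.
So x ≡ 14·17 = 238 ≡ 7 (mod 33).

7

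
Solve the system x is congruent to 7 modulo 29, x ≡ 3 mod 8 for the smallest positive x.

x ≡ 3 (mod 8) gives x ∈ {3, 11, 19, 27, 35, 43, 51, 59, …}.
The first of these with x mod 29 = 7 is 123.

123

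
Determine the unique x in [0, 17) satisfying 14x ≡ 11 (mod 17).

The inverse of 14 mod 17 is 11 (since 14·11 = 154 ≡ 1).
So x ≡ 11·11 = 121 ≡ 2 (mod 17).

2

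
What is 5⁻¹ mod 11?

9

5·9 = 45 = 4·11 + 1, so 5⁻¹ ≡ 9 (mod 11).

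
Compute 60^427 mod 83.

Successive squares of 60 mod 83: 60^1≡60, 60^2≡31, 60^4≡48, 60^8≡63, 60^16≡68, 60^32≡59, 60^64≡78, 60^128≡25, 60^256≡44.
427 = 1 + 2 + 8 + 32 + 128 + 256, so 60^427 ≡ 60·31·63·59·25·44 ≡ 13 (mod 83).

13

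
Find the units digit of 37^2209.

7

Last digits of 7^n: 7, 9, 3, 1 (period 4).
2209 mod 4 = 1, so the last digit matches 7^1 = 7.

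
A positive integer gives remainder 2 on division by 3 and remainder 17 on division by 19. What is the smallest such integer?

17

Since 19·1 ≡ 1 (mod 3), take x = 17 + 19·((2−17)·1 mod 3) = 17 + 19·0 = 17.
Check: 17 mod 3 = 2, 17 mod 19 = 17.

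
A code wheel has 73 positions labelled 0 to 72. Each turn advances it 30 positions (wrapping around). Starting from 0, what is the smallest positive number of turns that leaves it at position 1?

56

73 = 2·30 + 13
30 = 2·13 + 4
13 = 3·4 + 1
4 = 4·1 + 0
Back-substituting gives 30·56 ≡ 1 (mod 73).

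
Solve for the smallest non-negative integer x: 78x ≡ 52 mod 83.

56

The inverse of 78 mod 83 is 33 (since 78·33 = 2574 ≡ 1).
So x ≡ 33·52 = 1716 ≡ 56 (mod 83).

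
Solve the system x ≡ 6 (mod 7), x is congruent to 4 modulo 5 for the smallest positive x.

Since 5·3 ≡ 1 (mod 7), take x = 4 + 5·((6−4)·3 mod 7) = 4 + 5·6 = 34.
Check: 34 mod 7 = 6, 34 mod 5 = 4.

34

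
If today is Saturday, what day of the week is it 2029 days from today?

Friday

2029 mod 7 = 6 (since 289·7 = 2023).
Saturday + 6 days → Friday.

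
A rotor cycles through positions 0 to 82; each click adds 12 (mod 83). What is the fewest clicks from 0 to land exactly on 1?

7

12·7 = 84 = 1·83 + 1, so 12⁻¹ ≡ 7 (mod 83).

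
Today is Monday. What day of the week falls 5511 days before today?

Saturday

5511 mod 7 = 2 (since 787·7 = 5509).
Monday − 2 days → Saturday.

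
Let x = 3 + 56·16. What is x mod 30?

56·16 = 896.
Dividing 896 by 30 gives quotient 29 and remainder 26.
(3 + 26) mod 30 = 29.

29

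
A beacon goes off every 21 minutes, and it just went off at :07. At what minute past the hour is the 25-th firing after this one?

52

25·21 = 525.
525 = 8·60 + 45, so 525 mod 60 = 45.
(7 + 45) mod 60 = 52.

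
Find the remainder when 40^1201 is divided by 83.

77

Square-and-reduce mod 83: 40^1≡40, 40^2≡23, 40^4≡31, 40^8≡48, 40^16≡63, 40^32≡68, 40^64≡59, 40^128≡78, 40^256≡25, 40^512≡44, 40^1024≡27.
1201 = 1 + 16 + 32 + 128 + 1024, so 40^1201 ≡ 40·63·68·78·27 ≡ 77 (mod 83).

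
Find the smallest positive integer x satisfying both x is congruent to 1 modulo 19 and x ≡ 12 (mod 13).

x ≡ 12 (mod 13) gives x ∈ {12, 25, 38, 51, 64, 77}.
The first of these with x mod 19 = 1 is 77.

77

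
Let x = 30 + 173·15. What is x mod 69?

3

173·15 = 2595.
2595 − 37·69 = 42, so 2595 ≡ 42 (mod 69).
(30 + 42) mod 69 = 3.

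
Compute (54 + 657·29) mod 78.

75

657·29 = 19053.
Dividing 19053 by 78 gives quotient 244 and remainder 21.
(54 + 21) mod 78 = 75.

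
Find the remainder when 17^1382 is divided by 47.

By repeated squaring mod 47: 17^1≡17, 17^2≡7, 17^4≡2, 17^8≡4, 17^16≡16, 17^32≡21, 17^64≡18, 17^128≡42, 17^256≡25, 17^512≡14, 17^1024≡8.
1382 = 2 + 4 + 32 + 64 + 256 + 1024, so 17^1382 ≡ 7·2·21·18·25·8 ≡ 7 (mod 47).

7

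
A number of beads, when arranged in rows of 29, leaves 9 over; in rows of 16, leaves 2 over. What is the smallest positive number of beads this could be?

x ≡ 2 (mod 16) gives x ∈ {2, 18, 34, 50, 66, 82, 98, 114, …}.
The first of these with x mod 29 = 9 is 386.

386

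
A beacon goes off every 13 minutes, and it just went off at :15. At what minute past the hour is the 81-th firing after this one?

81·13 = 1053.
Dividing 1053 by 60 gives quotient 17 and remainder 33.
(15 + 33) mod 60 = 48.

48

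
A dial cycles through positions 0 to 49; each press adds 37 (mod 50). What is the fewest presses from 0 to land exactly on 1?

50 = 1·37 + 13
37 = 2·13 + 11
13 = 1·11 + 2
11 = 5·2 + 1
2 = 2·1 + 0
Back-substituting gives 37·23 ≡ 1 (mod 50).

23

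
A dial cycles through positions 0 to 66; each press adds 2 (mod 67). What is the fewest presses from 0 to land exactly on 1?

34

2·34 = 68 = 1·67 + 1, so 2⁻¹ ≡ 34 (mod 67).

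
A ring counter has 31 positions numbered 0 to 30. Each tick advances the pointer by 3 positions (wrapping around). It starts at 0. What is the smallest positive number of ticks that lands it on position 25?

3⁻¹ ≡ 21 (mod 31) because 3·21 = 63 = 2·31 + 1.
Multiplying both sides by 21: x ≡ 21·25 = 525 ≡ 29 (mod 31).
Check: 3·29 = 87 = 2·31 + 25.

29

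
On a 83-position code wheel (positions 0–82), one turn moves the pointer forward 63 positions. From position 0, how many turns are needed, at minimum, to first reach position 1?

29

83 = 1·63 + 20
63 = 3·20 + 3
20 = 6·3 + 2
3 = 1·2 + 1
2 = 2·1 + 0
Back-substituting gives 63·29 ≡ 1 (mod 83).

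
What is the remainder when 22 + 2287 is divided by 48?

5

2287 = 47·48 + 31, so 2287 mod 48 = 31.
(22 + 31) mod 48 = 5.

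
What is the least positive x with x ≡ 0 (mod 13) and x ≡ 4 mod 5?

Since 5·8 ≡ 1 (mod 13), take x = 4 + 5·((0−4)·8 mod 13) = 4 + 5·7 = 39.
Check: 39 mod 13 = 0, 39 mod 5 = 4.

39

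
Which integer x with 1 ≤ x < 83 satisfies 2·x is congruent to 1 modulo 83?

42

2·42 = 84 = 1·83 + 1, so 2⁻¹ ≡ 42 (mod 83).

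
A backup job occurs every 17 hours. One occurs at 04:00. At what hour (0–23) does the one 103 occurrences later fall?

3

103·17 = 1751.
1751 mod 24 = 23 (since 72·24 = 1728).
(4 + 23) mod 24 = 3.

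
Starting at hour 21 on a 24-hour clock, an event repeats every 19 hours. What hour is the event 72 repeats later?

72·19 = 1368.
Dividing 1368 by 24 gives quotient 57 and remainder 0.
(21 + 0) mod 24 = 21.

21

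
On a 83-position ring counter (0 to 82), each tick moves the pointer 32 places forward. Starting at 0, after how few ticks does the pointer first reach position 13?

3

The inverse of 32 mod 83 is 13 (since 32·13 = 416 ≡ 1).
So x ≡ 13·13 = 169 ≡ 3 (mod 83).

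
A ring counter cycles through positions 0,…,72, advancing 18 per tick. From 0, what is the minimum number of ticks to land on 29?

The inverse of 18 mod 73 is 69 (since 18·69 = 1242 ≡ 1).
Multiplying both sides by 69: x ≡ 69·29 = 2001 ≡ 30 (mod 73).
Check: 18·30 = 540 = 7·73 + 29.

30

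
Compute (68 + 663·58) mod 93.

20

663·58 = 38454.
38454 mod 93 = 45 (since 413·93 = 38409).
(68 + 45) mod 93 = 20.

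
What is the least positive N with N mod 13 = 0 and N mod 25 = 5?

x ≡ 0 (mod 13) gives x ∈ {0, 13, 26, 39, 52, 65, 78, 91, …}.
The first of these with x mod 25 = 5 is 130.

130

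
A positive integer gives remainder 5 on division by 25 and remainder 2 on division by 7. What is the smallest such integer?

30

Since 7·18 ≡ 1 (mod 25), take x = 2 + 7·((5−2)·18 mod 25) = 2 + 7·4 = 30.
Check: 30 mod 25 = 5, 30 mod 7 = 2.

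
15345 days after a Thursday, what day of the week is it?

15345 mod 7 = 1 (since 2192·7 = 15344).
Thursday + 1 day → Friday.

Friday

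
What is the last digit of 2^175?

8

Powers of 2 mod 10 repeat with period 4: 2, 4, 8, 6.
175 leaves remainder 3 on division by 4, so 2^175 ends in 8.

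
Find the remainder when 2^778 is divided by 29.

By repeated squaring mod 29: 2^1≡2, 2^2≡4, 2^4≡16, 2^8≡24, 2^16≡25, 2^32≡16, 2^64≡24, 2^128≡25, 2^256≡16, 2^512≡24.
778 = 2 + 8 + 256 + 512, so 2^778 ≡ 4·24·16·24 ≡ 5 (mod 29).

5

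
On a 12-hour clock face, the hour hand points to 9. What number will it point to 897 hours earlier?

12

Dividing 897 by 12 gives quotient 74 and remainder 9.
9 − 9 → 12 on a 12-hour dial.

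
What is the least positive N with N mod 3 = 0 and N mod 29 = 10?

39

x ≡ 0 (mod 3) gives x ∈ {0, 3, 6, 9, 12, 15, 18, 21, …}.
The first of these with x mod 29 = 10 is 39.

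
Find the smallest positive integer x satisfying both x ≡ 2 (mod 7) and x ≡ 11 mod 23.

149

Since 23·4 ≡ 1 (mod 7), take x = 11 + 23·((2−11)·4 mod 7) = 11 + 23·6 = 149.
Check: 149 mod 7 = 2, 149 mod 23 = 11.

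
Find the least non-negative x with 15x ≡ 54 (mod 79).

51

15⁻¹ ≡ 58 (mod 79) because 15·58 = 870 = 11·79 + 1.
So x ≡ 58·54 = 3132 ≡ 51 (mod 79).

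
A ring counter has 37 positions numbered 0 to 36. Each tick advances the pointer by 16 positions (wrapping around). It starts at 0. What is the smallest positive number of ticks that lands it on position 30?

16⁻¹ ≡ 7 (mod 37) because 16·7 = 112 = 3·37 + 1.
So x ≡ 7·30 = 210 ≡ 25 (mod 37).

25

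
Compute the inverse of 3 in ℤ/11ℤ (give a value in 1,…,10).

4

11 = 3·3 + 2
3 = 1·2 + 1
2 = 2·1 + 0
Back-substituting gives 3·4 ≡ 1 (mod 11).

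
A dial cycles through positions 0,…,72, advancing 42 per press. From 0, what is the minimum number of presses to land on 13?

9

The inverse of 42 mod 73 is 40 (since 42·40 = 1680 ≡ 1).
Multiplying both sides by 40: x ≡ 40·13 = 520 ≡ 9 (mod 73).
Check: 42·9 = 378 = 5·73 + 13.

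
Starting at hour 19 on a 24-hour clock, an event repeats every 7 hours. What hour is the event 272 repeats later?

272·7 = 1904.
Dividing 1904 by 24 gives quotient 79 and remainder 8.
(19 + 8) mod 24 = 3.

3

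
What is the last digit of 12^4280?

6

Powers of 2 mod 10 repeat with period 4: 2, 4, 8, 6.
4280 mod 4 = 0, so the last digit matches 2^4 = 6.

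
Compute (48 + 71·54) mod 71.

71·54 = 3834.
3834 = 54·71 + 0, so 3834 mod 71 = 0.
(48 + 0) mod 71 = 48.

48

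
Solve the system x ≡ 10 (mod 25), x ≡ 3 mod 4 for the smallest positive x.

x ≡ 3 (mod 4) gives x ∈ {3, 7, 11, 15, 19, 23, 27, 31, …}.
The first of these with x mod 25 = 10 is 35.

35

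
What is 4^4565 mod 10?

4

The units digit of 4^n cycles with period 2: 4, 6, …
4565 mod 2 = 1, so the last digit matches 4^1 = 4.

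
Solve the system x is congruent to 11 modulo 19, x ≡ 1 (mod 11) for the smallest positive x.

Since 11·7 ≡ 1 (mod 19), take x = 1 + 11·((11−1)·7 mod 19) = 1 + 11·13 = 144.
Check: 144 mod 19 = 11, 144 mod 11 = 1.

144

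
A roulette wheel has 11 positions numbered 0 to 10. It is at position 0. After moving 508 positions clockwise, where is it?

2

508 mod 11 = 2 (since 46·11 = 506).
(0 + 2) mod 11 = 2.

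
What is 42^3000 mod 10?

6

The units digit of 42^n cycles with period 4: 2, 4, 8, 6, …
3000 mod 4 = 0, so the last digit matches 2^4 = 6.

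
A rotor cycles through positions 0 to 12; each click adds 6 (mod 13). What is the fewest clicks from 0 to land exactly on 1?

13 = 2·6 + 1
6 = 6·1 + 0
Back-substituting gives 6·11 ≡ 1 (mod 13).

11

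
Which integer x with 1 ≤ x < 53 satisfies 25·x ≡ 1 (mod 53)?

53 = 2·25 + 3
25 = 8·3 + 1
3 = 3·1 + 0
Back-substituting gives 25·17 ≡ 1 (mod 53).

17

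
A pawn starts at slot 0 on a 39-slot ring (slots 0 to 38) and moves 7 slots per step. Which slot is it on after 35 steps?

11

35·7 = 245.
245 − 6·39 = 11, so 245 ≡ 11 (mod 39).
(0 + 11) mod 39 = 11.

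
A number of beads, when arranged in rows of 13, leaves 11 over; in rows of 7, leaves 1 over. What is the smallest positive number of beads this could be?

50

x ≡ 1 (mod 7) gives x ∈ {1, 8, 15, 22, 29, 36, 43, 50}.
The first of these with x mod 13 = 11 is 50.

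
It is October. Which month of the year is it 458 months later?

Dividing 458 by 12 gives quotient 38 and remainder 2.
October + 2 months → December.

December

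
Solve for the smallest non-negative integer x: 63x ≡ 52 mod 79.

The inverse of 63 mod 79 is 74 (since 63·74 = 4662 ≡ 1).
So x ≡ 74·52 = 3848 ≡ 56 (mod 79).
Check: 63·56 = 3528 = 44·79 + 52.

56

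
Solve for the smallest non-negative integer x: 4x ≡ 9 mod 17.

15

The inverse of 4 mod 17 is 13 (since 4·13 = 52 ≡ 1).
So x ≡ 13·9 = 117 ≡ 15 (mod 17).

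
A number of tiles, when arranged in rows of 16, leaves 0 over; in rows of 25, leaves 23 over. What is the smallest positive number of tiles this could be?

Since 25·9 ≡ 1 (mod 16), take x = 23 + 25·((0−23)·9 mod 16) = 23 + 25·1 = 48.
Check: 48 mod 16 = 0, 48 mod 25 = 23.

48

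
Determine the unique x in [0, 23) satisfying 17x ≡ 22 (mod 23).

4

The inverse of 17 mod 23 is 19 (since 17·19 = 323 ≡ 1).
So x ≡ 19·22 = 418 ≡ 4 (mod 23).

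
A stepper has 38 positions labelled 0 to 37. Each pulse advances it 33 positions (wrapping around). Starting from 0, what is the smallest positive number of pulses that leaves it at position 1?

38 = 1·33 + 5
33 = 6·5 + 3
5 = 1·3 + 2
3 = 1·2 + 1
2 = 2·1 + 0
Back-substituting gives 33·15 ≡ 1 (mod 38).

15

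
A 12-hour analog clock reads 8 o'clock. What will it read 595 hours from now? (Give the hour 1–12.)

3

595 − 49·12 = 7, so 595 ≡ 7 (mod 12).
8 + 7 → 3 on a 12-hour dial.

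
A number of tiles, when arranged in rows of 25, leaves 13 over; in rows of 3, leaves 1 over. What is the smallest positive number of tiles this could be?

Since 3·17 ≡ 1 (mod 25), take x = 1 + 3·((13−1)·17 mod 25) = 1 + 3·4 = 13.
Check: 13 mod 25 = 13, 13 mod 3 = 1.

13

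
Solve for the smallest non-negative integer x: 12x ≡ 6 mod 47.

24

The inverse of 12 mod 47 is 4 (since 12·4 = 48 ≡ 1).
So x ≡ 4·6 = 24 ≡ 24 (mod 47).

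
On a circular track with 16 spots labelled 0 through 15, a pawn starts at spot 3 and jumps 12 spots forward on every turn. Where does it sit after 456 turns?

456·12 = 5472.
5472 − 342·16 = 0, so 5472 ≡ 0 (mod 16).
(3 + 0) mod 16 = 3.

3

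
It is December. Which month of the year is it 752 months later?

752 mod 12 = 8 (since 62·12 = 744).
December + 8 months → August.

August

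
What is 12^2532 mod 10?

6

Last digits of 2^n: 2, 4, 8, 6 (period 4).
2532 mod 4 = 0, so the last digit matches 2^4 = 6.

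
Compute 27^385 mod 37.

Square-and-reduce mod 37: 27^1≡27, 27^2≡26, 27^4≡10, 27^8≡26, 27^16≡10, 27^32≡26, 27^64≡10, 27^128≡26, 27^256≡10.
385 = 1 + 128 + 256, so 27^385 ≡ 27·26·10 ≡ 27 (mod 37).

27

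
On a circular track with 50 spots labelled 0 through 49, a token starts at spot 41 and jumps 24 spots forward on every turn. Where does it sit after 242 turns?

242·24 = 5808.
5808 mod 50 = 8 (since 116·50 = 5800).
(41 + 8) mod 50 = 49.

49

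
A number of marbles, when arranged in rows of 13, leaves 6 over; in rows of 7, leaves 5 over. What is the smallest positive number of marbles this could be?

19

x ≡ 5 (mod 7) gives x ∈ {5, 12, 19}.
The first of these with x mod 13 = 6 is 19.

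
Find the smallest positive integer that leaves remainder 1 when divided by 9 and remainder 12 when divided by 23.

127

x ≡ 1 (mod 9) gives x ∈ {1, 10, 19, 28, 37, 46, 55, 64, …}.
The first of these with x mod 23 = 12 is 127.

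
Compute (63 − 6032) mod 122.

6032 mod 122 = 54 (since 49·122 = 5978).
(63 − 54) mod 122 = 9.

9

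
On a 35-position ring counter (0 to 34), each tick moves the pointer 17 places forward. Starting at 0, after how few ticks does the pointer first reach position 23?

24

17⁻¹ ≡ 33 (mod 35) because 17·33 = 561 = 16·35 + 1.
Multiplying both sides by 33: x ≡ 33·23 = 759 ≡ 24 (mod 35).
Check: 17·24 = 408 = 11·35 + 23.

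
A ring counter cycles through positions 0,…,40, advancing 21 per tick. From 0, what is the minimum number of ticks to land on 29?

The inverse of 21 mod 41 is 2 (since 21·2 = 42 ≡ 1).
So x ≡ 2·29 = 58 ≡ 17 (mod 41).

17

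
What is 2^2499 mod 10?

8

The units digit of 2^n cycles with period 4: 2, 4, 8, 6, …
2499 mod 4 = 3, so the last digit matches 2^3 = 8.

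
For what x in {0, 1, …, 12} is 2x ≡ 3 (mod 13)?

The inverse of 2 mod 13 is 7 (since 2·7 = 14 ≡ 1).
So x ≡ 7·3 = 21 ≡ 8 (mod 13).

8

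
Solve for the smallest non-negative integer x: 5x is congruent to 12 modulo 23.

The inverse of 5 mod 23 is 14 (since 5·14 = 70 ≡ 1).
So x ≡ 14·12 = 168 ≡ 7 (mod 23).

7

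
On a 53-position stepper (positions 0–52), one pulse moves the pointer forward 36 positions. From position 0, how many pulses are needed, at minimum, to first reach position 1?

28

36·28 = 1008 = 19·53 + 1, so 36⁻¹ ≡ 28 (mod 53).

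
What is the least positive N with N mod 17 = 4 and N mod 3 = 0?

21

x ≡ 0 (mod 3) gives x ∈ {0, 3, 6, 9, 12, 15, 18, 21}.
The first of these with x mod 17 = 4 is 21.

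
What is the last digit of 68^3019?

Last digits of 8^n: 8, 4, 2, 6 (period 4).
3019 leaves remainder 3 on division by 4, so 68^3019 ends in 2.

2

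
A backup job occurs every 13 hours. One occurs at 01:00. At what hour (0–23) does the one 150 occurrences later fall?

150·13 = 1950.
Dividing 1950 by 24 gives quotient 81 and remainder 6.
(1 + 6) mod 24 = 7.

7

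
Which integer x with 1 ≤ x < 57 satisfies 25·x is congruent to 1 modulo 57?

16

25·16 = 400 = 7·57 + 1, so 25⁻¹ ≡ 16 (mod 57).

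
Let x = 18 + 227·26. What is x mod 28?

12

227·26 = 5902.
5902 − 210·28 = 22, so 5902 ≡ 22 (mod 28).
(18 + 22) mod 28 = 12.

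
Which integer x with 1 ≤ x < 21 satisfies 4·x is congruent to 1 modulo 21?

16

4·16 = 64 = 3·21 + 1, so 4⁻¹ ≡ 16 (mod 21).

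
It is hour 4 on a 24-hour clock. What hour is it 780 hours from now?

780 mod 24 = 12 (since 32·24 = 768).
(4 + 12) mod 24 = 16.

16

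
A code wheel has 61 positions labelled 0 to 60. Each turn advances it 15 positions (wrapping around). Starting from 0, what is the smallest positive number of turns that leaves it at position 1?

15·57 = 855 = 14·61 + 1, so 15⁻¹ ≡ 57 (mod 61).

57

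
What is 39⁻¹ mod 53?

34

53 = 1·39 + 14
39 = 2·14 + 11
14 = 1·11 + 3
11 = 3·3 + 2
3 = 1·2 + 1
2 = 2·1 + 0
Back-substituting gives 39·34 ≡ 1 (mod 53).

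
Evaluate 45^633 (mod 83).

8

Square-and-reduce mod 83: 45^1≡45, 45^2≡33, 45^4≡10, 45^8≡17, 45^16≡40, 45^32≡23, 45^64≡31, 45^128≡48, 45^256≡63, 45^512≡68.
633 = 1 + 8 + 16 + 32 + 64 + 512, so 45^633 ≡ 45·17·40·23·31·68 ≡ 8 (mod 83).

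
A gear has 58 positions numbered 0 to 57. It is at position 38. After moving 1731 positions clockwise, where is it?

1731 − 29·58 = 49, so 1731 ≡ 49 (mod 58).
(38 + 49) mod 58 = 29.

29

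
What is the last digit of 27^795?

Last digits of 7^n: 7, 9, 3, 1 (period 4).
795 mod 4 = 3, so the last digit matches 7^3 = 3.

3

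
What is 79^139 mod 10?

9

Powers of 9 mod 10 repeat with period 2: 9, 1.
139 mod 2 = 1, so the last digit matches 9^1 = 9.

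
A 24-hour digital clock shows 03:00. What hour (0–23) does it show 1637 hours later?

1637 mod 24 = 5 (since 68·24 = 1632).
(3 + 5) mod 24 = 8.

8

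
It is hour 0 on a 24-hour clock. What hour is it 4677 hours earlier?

Dividing 4677 by 24 gives quotient 194 and remainder 21.
(0 − 21) mod 24 = 3.

3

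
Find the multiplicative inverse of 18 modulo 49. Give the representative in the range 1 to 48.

49 = 2·18 + 13
18 = 1·13 + 5
13 = 2·5 + 3
5 = 1·3 + 2
3 = 1·2 + 1
2 = 2·1 + 0
Back-substituting gives 18·30 ≡ 1 (mod 49).

30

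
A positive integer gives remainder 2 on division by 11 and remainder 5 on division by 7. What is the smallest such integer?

x ≡ 5 (mod 7) gives x ∈ {5, 12, 19, 26, 33, 40, 47, 54, …}.
The first of these with x mod 11 = 2 is 68.

68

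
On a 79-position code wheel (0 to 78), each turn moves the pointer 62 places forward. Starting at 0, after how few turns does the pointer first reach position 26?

62⁻¹ ≡ 65 (mod 79) because 62·65 = 4030 = 51·79 + 1.
So x ≡ 65·26 = 1690 ≡ 31 (mod 79).

31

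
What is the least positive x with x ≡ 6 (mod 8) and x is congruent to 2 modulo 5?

x ≡ 2 (mod 5) gives x ∈ {2, 7, 12, 17, 22}.
The first of these with x mod 8 = 6 is 22.

22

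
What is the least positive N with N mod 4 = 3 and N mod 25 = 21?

71

x ≡ 3 (mod 4) gives x ∈ {3, 7, 11, 15, 19, 23, 27, 31, …}.
The first of these with x mod 25 = 21 is 71.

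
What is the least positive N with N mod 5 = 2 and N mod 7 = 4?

x ≡ 2 (mod 5) gives x ∈ {2, 7, 12, 17, 22, 27, 32}.
The first of these with x mod 7 = 4 is 32.

32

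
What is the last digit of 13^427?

Last digits of 3^n: 3, 9, 7, 1 (period 4).
427 leaves remainder 3 on division by 4, so 13^427 ends in 7.

7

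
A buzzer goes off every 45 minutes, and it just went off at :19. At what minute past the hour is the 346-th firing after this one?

49

346·45 = 15570.
15570 = 259·60 + 30, so 15570 mod 60 = 30.
(19 + 30) mod 60 = 49.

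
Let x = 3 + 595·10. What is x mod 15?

13

595·10 = 5950.
Dividing 5950 by 15 gives quotient 396 and remainder 10.
(3 + 10) mod 15 = 13.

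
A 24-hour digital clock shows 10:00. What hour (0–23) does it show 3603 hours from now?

3603 = 150·24 + 3, so 3603 mod 24 = 3.
(10 + 3) mod 24 = 13.

13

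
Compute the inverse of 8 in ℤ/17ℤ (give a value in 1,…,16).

17 = 2·8 + 1
8 = 8·1 + 0
Back-substituting gives 8·15 ≡ 1 (mod 17).

15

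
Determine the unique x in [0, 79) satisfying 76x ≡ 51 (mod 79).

76⁻¹ ≡ 26 (mod 79) because 76·26 = 1976 = 25·79 + 1.
So x ≡ 26·51 = 1326 ≡ 62 (mod 79).

62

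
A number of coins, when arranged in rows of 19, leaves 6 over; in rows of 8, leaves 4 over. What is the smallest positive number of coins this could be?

44

x ≡ 4 (mod 8) gives x ∈ {4, 12, 20, 28, 36, 44}.
The first of these with x mod 19 = 6 is 44.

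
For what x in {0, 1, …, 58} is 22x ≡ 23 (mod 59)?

52

22⁻¹ ≡ 51 (mod 59) because 22·51 = 1122 = 19·59 + 1.
So x ≡ 51·23 = 1173 ≡ 52 (mod 59).
Check: 22·52 = 1144 = 19·59 + 23.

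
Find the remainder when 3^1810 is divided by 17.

By repeated squaring mod 17: 3^1≡3, 3^2≡9, 3^4≡13, 3^8≡16, 3^16≡1, 3^32≡1, 3^64≡1, 3^128≡1, 3^256≡1, 3^512≡1, 3^1024≡1.
Since 1810 = 2 + 16 + 256 + 512 + 1024 in binary, 3^1810 ≡ 9·1·1·1·1 ≡ 9 (mod 17).

9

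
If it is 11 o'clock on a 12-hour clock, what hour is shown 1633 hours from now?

Dividing 1633 by 12 gives quotient 136 and remainder 1.
11 + 1 → 12 on a 12-hour dial.

12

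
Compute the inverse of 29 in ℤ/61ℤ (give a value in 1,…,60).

61 = 2·29 + 3
29 = 9·3 + 2
3 = 1·2 + 1
2 = 2·1 + 0
Back-substituting gives 29·40 ≡ 1 (mod 61).

40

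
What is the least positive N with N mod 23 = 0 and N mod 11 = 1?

Since 11·21 ≡ 1 (mod 23), take x = 1 + 11·((0−1)·21 mod 23) = 1 + 11·2 = 23.
Check: 23 mod 23 = 0, 23 mod 11 = 1.

23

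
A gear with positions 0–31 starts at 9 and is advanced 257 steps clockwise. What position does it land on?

10

Dividing 257 by 32 gives quotient 8 and remainder 1.
(9 + 1) mod 32 = 10.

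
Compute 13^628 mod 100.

Successive squares of 13 mod 100: 13^1≡13, 13^2≡69, 13^4≡61, 13^8≡21, 13^16≡41, 13^32≡81, 13^64≡61, 13^128≡21, 13^256≡41, 13^512≡81.
628 = 4 + 16 + 32 + 64 + 512, so 13^628 ≡ 61·41·81·61·81 ≡ 21 (mod 100).

21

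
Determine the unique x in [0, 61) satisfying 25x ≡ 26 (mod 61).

25⁻¹ ≡ 22 (mod 61) because 25·22 = 550 = 9·61 + 1.
So x ≡ 22·26 = 572 ≡ 23 (mod 61).

23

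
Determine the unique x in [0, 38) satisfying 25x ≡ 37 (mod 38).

The inverse of 25 mod 38 is 35 (since 25·35 = 875 ≡ 1).
So x ≡ 35·37 = 1295 ≡ 3 (mod 38).
Check: 25·3 = 75 = 1·38 + 37.

3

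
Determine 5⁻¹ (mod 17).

17 = 3·5 + 2
5 = 2·2 + 1
2 = 2·1 + 0
Back-substituting gives 5·7 ≡ 1 (mod 17).

7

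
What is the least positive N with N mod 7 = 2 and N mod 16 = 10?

x ≡ 2 (mod 7) gives x ∈ {2, 9, 16, 23, 30, 37, 44, 51, …}.
The first of these with x mod 16 = 10 is 58.

58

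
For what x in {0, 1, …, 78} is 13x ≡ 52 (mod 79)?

4

The inverse of 13 mod 79 is 73 (since 13·73 = 949 ≡ 1).
Multiplying both sides by 73: x ≡ 73·52 = 3796 ≡ 4 (mod 79).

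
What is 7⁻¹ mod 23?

7·10 = 70 = 3·23 + 1, so 7⁻¹ ≡ 10 (mod 23).

10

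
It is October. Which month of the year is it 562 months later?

August

562 mod 12 = 10 (since 46·12 = 552).
October + 10 months → August.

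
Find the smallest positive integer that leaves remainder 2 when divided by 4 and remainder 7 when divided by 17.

58

Since 17·1 ≡ 1 (mod 4), take x = 7 + 17·((2−7)·1 mod 4) = 7 + 17·3 = 58.
Check: 58 mod 4 = 2, 58 mod 17 = 7.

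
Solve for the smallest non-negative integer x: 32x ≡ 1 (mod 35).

23

32⁻¹ ≡ 23 (mod 35) because 32·23 = 736 = 21·35 + 1.
Multiplying both sides by 23: x ≡ 23·1 = 23 ≡ 23 (mod 35).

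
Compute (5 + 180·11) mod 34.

13

180·11 = 1980.
Dividing 1980 by 34 gives quotient 58 and remainder 8.
(5 + 8) mod 34 = 13.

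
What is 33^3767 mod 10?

The units digit of 33^n cycles with period 4: 3, 9, 7, 1, …
3767 mod 4 = 3, so the last digit matches 3^3 = 7.

7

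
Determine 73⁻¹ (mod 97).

4

97 = 1·73 + 24
73 = 3·24 + 1
24 = 24·1 + 0
Back-substituting gives 73·4 ≡ 1 (mod 97).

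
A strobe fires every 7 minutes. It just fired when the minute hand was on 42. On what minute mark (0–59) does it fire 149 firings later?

149·7 = 1043.
1043 − 17·60 = 23, so 1043 ≡ 23 (mod 60).
(42 + 23) mod 60 = 5.

5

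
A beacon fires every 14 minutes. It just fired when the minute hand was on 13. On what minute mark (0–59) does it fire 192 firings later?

1

192·14 = 2688.
2688 mod 60 = 48 (since 44·60 = 2640).
(13 + 48) mod 60 = 1.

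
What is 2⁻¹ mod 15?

8

15 = 7·2 + 1
2 = 2·1 + 0
Back-substituting gives 2·8 ≡ 1 (mod 15).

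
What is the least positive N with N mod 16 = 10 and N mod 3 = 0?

x ≡ 0 (mod 3) gives x ∈ {0, 3, 6, 9, 12, 15, 18, 21, …}.
The first of these with x mod 16 = 10 is 42.

42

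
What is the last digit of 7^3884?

1

The units digit of 7^n cycles with period 4: 7, 9, 3, 1, …
3884 mod 4 = 0, so the last digit matches 7^4 = 1.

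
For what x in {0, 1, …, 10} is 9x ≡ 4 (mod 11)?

9

9⁻¹ ≡ 5 (mod 11) because 9·5 = 45 = 4·11 + 1.
So x ≡ 5·4 = 20 ≡ 9 (mod 11).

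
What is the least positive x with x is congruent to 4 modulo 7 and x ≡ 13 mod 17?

Since 17·5 ≡ 1 (mod 7), take x = 13 + 17·((4−13)·5 mod 7) = 13 + 17·4 = 81.
Check: 81 mod 7 = 4, 81 mod 17 = 13.

81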